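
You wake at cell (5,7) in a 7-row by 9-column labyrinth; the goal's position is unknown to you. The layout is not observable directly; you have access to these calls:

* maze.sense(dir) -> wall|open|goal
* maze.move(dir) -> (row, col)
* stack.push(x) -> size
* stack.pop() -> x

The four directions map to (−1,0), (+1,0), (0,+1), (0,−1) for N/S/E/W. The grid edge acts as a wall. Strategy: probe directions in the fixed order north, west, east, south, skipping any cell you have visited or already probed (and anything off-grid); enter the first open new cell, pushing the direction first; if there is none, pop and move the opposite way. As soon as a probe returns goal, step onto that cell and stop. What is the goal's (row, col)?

Invoking maze.sense with dir=north, and see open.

I call stack.push with x=north, : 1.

Next I call maze.move with dir=north, which returns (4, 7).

I call maze.sense with dir=north, : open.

Then stack.push with x=north, and observe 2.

Then maze.move with dir=north, : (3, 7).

Invoking maze.sense with dir=north, giving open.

I try stack.push with x=north, which returns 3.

Using maze.move with dir=north, yielding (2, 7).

Invoking maze.sense with dir=north, which returns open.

Calling stack.push with x=north, giving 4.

Then maze.move with dir=north, → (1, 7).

Next I call maze.sense with dir=north, which returns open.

I invoke stack.push with x=north, which returns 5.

Calling maze.move with dir=north, which returns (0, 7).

Invoking maze.sense with dir=west, : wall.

Invoking maze.sense with dir=east, and observe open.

I call stack.push with x=east, and get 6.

Using maze.move with dir=east, — result: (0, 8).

I run maze.sense with dir=south, — result: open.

Then stack.push with x=south, which returns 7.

I run maze.move with dir=south, and see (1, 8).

Then maze.sense with dir=south, yielding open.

Invoking stack.push with x=south, giving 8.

Using maze.move with dir=south, and observe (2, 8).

I run maze.sense with dir=south, and get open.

I invoke stack.push with x=south, and observe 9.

Calling maze.move with dir=south, → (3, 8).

Now I run maze.sense with dir=south, and get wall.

Using stack.pop, and get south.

I run maze.move with dir=north, and observe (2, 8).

I use stack.pop(), and see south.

Calling maze.move with dir=north, which returns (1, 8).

I call stack.pop(), and see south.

Using maze.move with dir=north, yielding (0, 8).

Then stack.pop(), and see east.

Invoking maze.move with dir=west, : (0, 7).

I try stack.pop(), yielding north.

Calling maze.move with dir=south, giving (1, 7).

I try maze.sense with dir=west, — result: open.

I invoke stack.push with x=west, — result: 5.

I run maze.move with dir=west, giving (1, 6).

I invoke maze.sense with dir=west, : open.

Next I call stack.push with x=west, — result: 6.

Then maze.move with dir=west, — result: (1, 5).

I run maze.sense with dir=north, and see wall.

I use maze.sense with dir=west, and see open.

Now I run stack.push with x=west, — result: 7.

I invoke maze.move with dir=west, and get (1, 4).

I use maze.sense with dir=north, which returns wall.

I call maze.sense with dir=west, → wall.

Now I run maze.sense with dir=south, and observe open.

I invoke stack.push with x=south, and see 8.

I run maze.move with dir=south, → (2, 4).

I use maze.sense with dir=west, and observe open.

I invoke stack.push with x=west, which returns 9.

Using maze.move with dir=west, which returns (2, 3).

I try maze.sense with dir=west, yielding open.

Using stack.push with x=west, and get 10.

I run maze.move with dir=west, which returns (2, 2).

Using maze.sense with dir=north, and get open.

I use stack.push with x=north, : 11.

Calling maze.move with dir=north, and get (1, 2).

Next I call maze.sense with dir=north, : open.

I run stack.push with x=north, yielding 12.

I call maze.move with dir=north, and get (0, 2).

Using maze.sense with dir=west, giving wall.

Invoking maze.sense with dir=east, and see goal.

I try maze.move with dir=east, and see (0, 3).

Answer: (0, 3)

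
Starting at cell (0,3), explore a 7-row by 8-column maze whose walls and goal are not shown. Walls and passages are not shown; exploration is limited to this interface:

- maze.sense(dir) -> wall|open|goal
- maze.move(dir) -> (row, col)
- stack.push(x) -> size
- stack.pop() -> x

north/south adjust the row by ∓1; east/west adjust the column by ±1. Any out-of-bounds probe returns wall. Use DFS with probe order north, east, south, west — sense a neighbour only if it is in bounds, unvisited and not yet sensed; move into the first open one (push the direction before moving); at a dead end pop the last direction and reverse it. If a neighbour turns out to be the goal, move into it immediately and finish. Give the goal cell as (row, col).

Using maze.sense on dir: east, giving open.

I use stack.push on x: east, and get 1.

I run maze.move on dir: east, → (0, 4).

I run maze.sense on dir: east, and see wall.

Now I run maze.sense on dir: south, and see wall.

I run stack.pop(), yielding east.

I call maze.move on dir: west, and get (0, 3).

Then maze.sense on dir: south, and observe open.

I use stack.push on x: south, — result: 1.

Now I run maze.move on dir: south, and observe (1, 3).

Next I call maze.sense on dir: south, and see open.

Now I run stack.push on x: south, which returns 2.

I try maze.move on dir: south, : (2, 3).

Then maze.sense on dir: east, which returns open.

Invoking stack.push on x: east, → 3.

Calling maze.move on dir: east, which returns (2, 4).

Invoking maze.sense on dir: east, which returns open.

I run stack.push on x: east, : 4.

Calling maze.move on dir: east, and get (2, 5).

I call maze.sense on dir: north, → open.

I try stack.push on x: north, yielding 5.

I use maze.move on dir: north, and get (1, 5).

Invoking maze.sense on dir: east, : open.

Then stack.push on x: east, — result: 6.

Then maze.move on dir: east, — result: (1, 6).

I invoke maze.sense on dir: north, which returns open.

Now I run stack.push on x: north, and observe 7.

I call maze.move on dir: north, which returns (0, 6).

I call maze.sense on dir: east, and observe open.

I call stack.push on x: east, : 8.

Now I run maze.move on dir: east, : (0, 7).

Then maze.sense on dir: south, and see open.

I run stack.push on x: south, and see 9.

Then maze.move on dir: south, giving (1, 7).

Calling maze.sense on dir: south, which returns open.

Then stack.push on x: south, : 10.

I run maze.move on dir: south, : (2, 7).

Then maze.sense on dir: south, yielding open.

Calling stack.push on x: south, which returns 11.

Now I run maze.move on dir: south, → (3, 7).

I invoke maze.sense on dir: south, : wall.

Using maze.sense on dir: west, which returns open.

Then stack.push on x: west, and see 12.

I try maze.move on dir: west, and observe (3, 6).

Then maze.sense on dir: north, which returns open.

Invoking stack.push on x: north, — result: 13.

I run maze.move on dir: north, : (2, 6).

Now I run stack.pop, — result: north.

Calling maze.move on dir: south, : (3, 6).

I call maze.sense on dir: south, and observe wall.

I try maze.sense on dir: west, and observe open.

Invoking stack.push on x: west, giving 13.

I call maze.move on dir: west, and see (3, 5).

I call maze.sense on dir: south, : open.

I call stack.push on x: south, which returns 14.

Now I run maze.move on dir: south, giving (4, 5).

I invoke maze.sense on dir: south, and observe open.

Invoking stack.push on x: south, and get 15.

I call maze.move on dir: south, and observe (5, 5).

Now I run maze.sense on dir: east, and get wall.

Then maze.sense on dir: south, — result: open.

I invoke stack.push on x: south, → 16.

I try maze.move on dir: south, → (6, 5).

I invoke maze.sense on dir: east, and see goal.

I try maze.move on dir: east, giving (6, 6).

Answer: (6, 6)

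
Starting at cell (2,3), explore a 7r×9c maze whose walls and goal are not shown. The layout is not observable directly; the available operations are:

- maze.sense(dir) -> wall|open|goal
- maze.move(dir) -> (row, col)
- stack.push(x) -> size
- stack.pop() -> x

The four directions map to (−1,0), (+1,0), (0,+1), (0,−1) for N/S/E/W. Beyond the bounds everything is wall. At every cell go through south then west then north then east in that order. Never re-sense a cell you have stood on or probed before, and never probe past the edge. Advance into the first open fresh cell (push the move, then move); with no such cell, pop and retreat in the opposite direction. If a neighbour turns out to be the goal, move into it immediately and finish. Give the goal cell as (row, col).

$ sense dir='south'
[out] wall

$ sense dir='west'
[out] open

$ push x='west'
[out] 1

$ move dir='west'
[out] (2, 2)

$ sense dir='south'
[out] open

$ push x='south'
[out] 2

$ move dir='south'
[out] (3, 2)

$ sense dir='south'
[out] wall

$ sense dir='west'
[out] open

$ push x='west'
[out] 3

$ move dir='west'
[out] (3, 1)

$ sense dir='south'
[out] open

$ push x='south'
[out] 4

$ move dir='south'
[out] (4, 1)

$ sense dir='south'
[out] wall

$ sense dir='west'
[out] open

$ push x='west'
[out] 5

$ move dir='west'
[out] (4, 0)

$ sense dir='south'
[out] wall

$ sense dir='north'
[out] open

$ push x='north'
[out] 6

$ move dir='north'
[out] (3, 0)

$ sense dir='north'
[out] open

$ push x='north'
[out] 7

$ move dir='north'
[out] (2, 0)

$ sense dir='north'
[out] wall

$ sense dir='east'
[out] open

$ push x='east'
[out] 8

$ move dir='east'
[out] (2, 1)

$ sense dir='north'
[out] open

$ push x='north'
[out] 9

$ move dir='north'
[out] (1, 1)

$ sense dir='north'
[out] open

$ push x='north'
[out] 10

$ move dir='north'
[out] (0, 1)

$ sense dir='west'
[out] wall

$ sense dir='east'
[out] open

$ push x='east'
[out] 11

$ move dir='east'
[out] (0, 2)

$ sense dir='south'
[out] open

$ push x='south'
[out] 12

$ move dir='south'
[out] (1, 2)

$ sense dir='east'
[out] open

$ push x='east'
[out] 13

$ move dir='east'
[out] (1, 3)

$ sense dir='north'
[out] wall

$ sense dir='east'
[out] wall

$ pop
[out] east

$ move dir='west'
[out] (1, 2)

$ pop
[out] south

$ move dir='north'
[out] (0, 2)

$ pop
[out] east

$ move dir='west'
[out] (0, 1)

$ pop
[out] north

$ move dir='south'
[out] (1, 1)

$ pop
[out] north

$ move dir='south'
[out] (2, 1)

$ pop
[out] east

$ move dir='west'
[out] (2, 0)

$ pop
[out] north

$ move dir='south'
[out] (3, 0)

$ pop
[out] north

$ move dir='south'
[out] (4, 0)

$ pop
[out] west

$ move dir='east'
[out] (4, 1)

$ pop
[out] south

$ move dir='north'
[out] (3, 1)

$ pop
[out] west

$ move dir='east'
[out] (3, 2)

$ pop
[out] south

$ move dir='north'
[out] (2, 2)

$ pop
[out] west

$ move dir='east'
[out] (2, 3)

$ sense dir='east'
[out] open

$ push x='east'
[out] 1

$ move dir='east'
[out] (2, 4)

$ sense dir='south'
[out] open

$ push x='south'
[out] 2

$ move dir='south'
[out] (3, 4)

$ sense dir='south'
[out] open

$ push x='south'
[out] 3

$ move dir='south'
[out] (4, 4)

$ sense dir='south'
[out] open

$ push x='south'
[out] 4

$ move dir='south'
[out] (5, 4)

$ sense dir='south'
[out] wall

$ sense dir='west'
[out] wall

$ sense dir='east'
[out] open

$ push x='east'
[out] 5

$ move dir='east'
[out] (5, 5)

$ sense dir='south'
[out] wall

$ sense dir='north'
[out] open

$ push x='north'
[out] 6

$ move dir='north'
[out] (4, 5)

$ sense dir='north'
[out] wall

$ sense dir='east'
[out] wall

$ pop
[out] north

$ move dir='south'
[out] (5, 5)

$ sense dir='east'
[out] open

$ push x='east'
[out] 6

$ move dir='east'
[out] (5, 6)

$ sense dir='south'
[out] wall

$ sense dir='east'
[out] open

$ push x='east'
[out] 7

$ move dir='east'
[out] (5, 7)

$ sense dir='south'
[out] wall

$ sense dir='north'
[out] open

$ push x='north'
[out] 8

$ move dir='north'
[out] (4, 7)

$ sense dir='north'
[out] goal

$ move dir='north'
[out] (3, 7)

Answer: (3, 7)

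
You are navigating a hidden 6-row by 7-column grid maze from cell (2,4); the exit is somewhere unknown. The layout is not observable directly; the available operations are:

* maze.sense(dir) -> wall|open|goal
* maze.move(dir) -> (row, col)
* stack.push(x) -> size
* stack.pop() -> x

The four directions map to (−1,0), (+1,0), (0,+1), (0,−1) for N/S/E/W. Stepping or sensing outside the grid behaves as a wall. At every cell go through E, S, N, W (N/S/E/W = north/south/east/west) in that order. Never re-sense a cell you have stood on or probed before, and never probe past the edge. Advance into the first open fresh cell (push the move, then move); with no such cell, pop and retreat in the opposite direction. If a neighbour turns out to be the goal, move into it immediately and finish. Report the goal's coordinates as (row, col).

I use maze.sense(dir='east'), giving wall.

Next I call maze.sense(dir='south'), and see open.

I invoke stack.push(x='south'), and see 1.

Then maze.move(dir='south'), yielding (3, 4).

I run maze.sense(dir='east'), and see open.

Invoking stack.push(x='east'), and get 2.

I try maze.move(dir='east'), which returns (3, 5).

I invoke maze.sense(dir='east'), and see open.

I call stack.push(x='east'), : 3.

Then maze.move(dir='east'), and get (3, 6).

I run maze.sense(dir='south'), and observe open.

Then stack.push(x='south'), which returns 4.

I invoke maze.move(dir='south'), and observe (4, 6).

I try maze.sense(dir='south'), giving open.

I use stack.push(x='south'), and get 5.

I invoke maze.move(dir='south'), and see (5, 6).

I try maze.sense(dir='west'), yielding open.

Then stack.push(x='west'), : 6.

I try maze.move(dir='west'), → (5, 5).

Then maze.sense(dir='north'), and get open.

Now I run stack.push(x='north'), and get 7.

Now I run maze.move(dir='north'), and observe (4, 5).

I call maze.sense(dir='west'), and get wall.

Then stack.pop(), → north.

Calling maze.move(dir='south'), : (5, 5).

I use maze.sense(dir='west'), and get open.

I call stack.push(x='west'), and see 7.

I call maze.move(dir='west'), and see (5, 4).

I try maze.sense(dir='west'), → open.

I run stack.push(x='west'), : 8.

Calling maze.move(dir='west'), : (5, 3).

Invoking maze.sense(dir='north'), : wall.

I try maze.sense(dir='west'), → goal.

Then maze.move(dir='west'), — result: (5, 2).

Answer: (5, 2)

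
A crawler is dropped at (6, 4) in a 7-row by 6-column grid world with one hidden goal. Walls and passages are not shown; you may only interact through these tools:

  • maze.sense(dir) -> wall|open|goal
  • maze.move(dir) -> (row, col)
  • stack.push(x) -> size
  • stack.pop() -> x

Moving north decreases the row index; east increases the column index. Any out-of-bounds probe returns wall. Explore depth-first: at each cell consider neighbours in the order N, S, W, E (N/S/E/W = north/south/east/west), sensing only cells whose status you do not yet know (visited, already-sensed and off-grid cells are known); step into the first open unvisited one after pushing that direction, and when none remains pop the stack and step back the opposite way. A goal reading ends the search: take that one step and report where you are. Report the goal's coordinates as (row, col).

-> maze.sense(dir: north)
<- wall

-> maze.sense(dir: west)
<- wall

-> maze.sense(dir: east)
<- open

-> stack.push(x: east)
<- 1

-> maze.move(dir: east)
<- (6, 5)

-> maze.sense(dir: north)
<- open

-> stack.push(x: north)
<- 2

-> maze.move(dir: north)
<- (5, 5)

-> maze.sense(dir: north)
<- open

-> stack.push(x: north)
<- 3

-> maze.move(dir: north)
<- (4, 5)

-> maze.sense(dir: north)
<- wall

-> maze.sense(dir: west)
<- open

-> stack.push(x: west)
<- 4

-> maze.move(dir: west)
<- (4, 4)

-> maze.sense(dir: north)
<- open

-> stack.push(x: north)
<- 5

-> maze.move(dir: north)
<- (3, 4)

-> maze.sense(dir: north)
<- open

-> stack.push(x: north)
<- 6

-> maze.move(dir: north)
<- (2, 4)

-> maze.sense(dir: north)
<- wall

-> maze.sense(dir: west)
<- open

-> stack.push(x: west)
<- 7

-> maze.move(dir: west)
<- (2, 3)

-> maze.sense(dir: north)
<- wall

-> maze.sense(dir: south)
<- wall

-> maze.sense(dir: west)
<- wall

-> stack.pop()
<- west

-> maze.move(dir: east)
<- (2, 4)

-> maze.sense(dir: east)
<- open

-> stack.push(x: east)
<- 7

-> maze.move(dir: east)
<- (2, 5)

-> maze.sense(dir: north)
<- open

-> stack.push(x: north)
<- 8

-> maze.move(dir: north)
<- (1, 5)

-> maze.sense(dir: north)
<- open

-> stack.push(x: north)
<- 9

-> maze.move(dir: north)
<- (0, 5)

-> maze.sense(dir: west)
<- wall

-> stack.pop()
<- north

-> maze.move(dir: south)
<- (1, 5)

-> stack.pop()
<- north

-> maze.move(dir: south)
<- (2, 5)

-> stack.pop()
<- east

-> maze.move(dir: west)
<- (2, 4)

-> stack.pop()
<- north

-> maze.move(dir: south)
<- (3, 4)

-> stack.pop()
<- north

-> maze.move(dir: south)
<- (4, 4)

-> maze.sense(dir: west)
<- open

-> stack.push(x: west)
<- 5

-> maze.move(dir: west)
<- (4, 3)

-> maze.sense(dir: south)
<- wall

-> maze.sense(dir: west)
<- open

-> stack.push(x: west)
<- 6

-> maze.move(dir: west)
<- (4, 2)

-> maze.sense(dir: north)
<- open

-> stack.push(x: north)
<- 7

-> maze.move(dir: north)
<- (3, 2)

-> maze.sense(dir: west)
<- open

-> stack.push(x: west)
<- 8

-> maze.move(dir: west)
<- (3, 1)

-> maze.sense(dir: north)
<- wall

-> maze.sense(dir: south)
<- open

-> stack.push(x: south)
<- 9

-> maze.move(dir: south)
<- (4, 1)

-> maze.sense(dir: south)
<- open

-> stack.push(x: south)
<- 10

-> maze.move(dir: south)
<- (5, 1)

-> maze.sense(dir: south)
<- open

-> stack.push(x: south)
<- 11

-> maze.move(dir: south)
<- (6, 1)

-> maze.sense(dir: west)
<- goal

-> maze.move(dir: west)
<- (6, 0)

Answer: (6, 0)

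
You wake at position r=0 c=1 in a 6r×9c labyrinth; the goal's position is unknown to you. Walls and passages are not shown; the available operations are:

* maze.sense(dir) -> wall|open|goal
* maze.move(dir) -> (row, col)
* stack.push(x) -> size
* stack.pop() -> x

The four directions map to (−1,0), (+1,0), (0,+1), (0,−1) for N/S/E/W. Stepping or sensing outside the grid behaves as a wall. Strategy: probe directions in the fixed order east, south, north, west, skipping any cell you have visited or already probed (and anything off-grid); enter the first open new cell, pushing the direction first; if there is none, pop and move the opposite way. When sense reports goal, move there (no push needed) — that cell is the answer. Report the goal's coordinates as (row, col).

;; 1. maze.sense(dir=east) -> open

;; 2. stack.push(x=east) -> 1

;; 3. maze.move(dir=east) -> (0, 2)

;; 4. maze.sense(dir=east) -> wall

;; 5. maze.sense(dir=south) -> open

;; 6. stack.push(x=south) -> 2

;; 7. maze.move(dir=south) -> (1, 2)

;; 8. maze.sense(dir=east) -> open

;; 9. stack.push(x=east) -> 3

;; 10. maze.move(dir=east) -> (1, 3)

;; 11. maze.sense(dir=east) -> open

;; 12. stack.push(x=east) -> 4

;; 13. maze.move(dir=east) -> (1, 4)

;; 14. maze.sense(dir=east) -> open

;; 15. stack.push(x=east) -> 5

;; 16. maze.move(dir=east) -> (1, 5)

;; 17. maze.sense(dir=east) -> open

;; 18. stack.push(x=east) -> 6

;; 19. maze.move(dir=east) -> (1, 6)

;; 20. maze.sense(dir=east) -> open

;; 21. stack.push(x=east) -> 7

;; 22. maze.move(dir=east) -> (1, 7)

;; 23. maze.sense(dir=east) -> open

;; 24. stack.push(x=east) -> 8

;; 25. maze.move(dir=east) -> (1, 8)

;; 26. maze.sense(dir=south) -> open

;; 27. stack.push(x=south) -> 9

;; 28. maze.move(dir=south) -> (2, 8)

;; 29. maze.sense(dir=south) -> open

;; 30. stack.push(x=south) -> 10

;; 31. maze.move(dir=south) -> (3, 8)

;; 32. maze.sense(dir=south) -> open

;; 33. stack.push(x=south) -> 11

;; 34. maze.move(dir=south) -> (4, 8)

;; 35. maze.sense(dir=south) -> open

;; 36. stack.push(x=south) -> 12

;; 37. maze.move(dir=south) -> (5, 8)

;; 38. maze.sense(dir=west) -> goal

;; 39. maze.move(dir=west) -> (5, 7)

Answer: (5, 7)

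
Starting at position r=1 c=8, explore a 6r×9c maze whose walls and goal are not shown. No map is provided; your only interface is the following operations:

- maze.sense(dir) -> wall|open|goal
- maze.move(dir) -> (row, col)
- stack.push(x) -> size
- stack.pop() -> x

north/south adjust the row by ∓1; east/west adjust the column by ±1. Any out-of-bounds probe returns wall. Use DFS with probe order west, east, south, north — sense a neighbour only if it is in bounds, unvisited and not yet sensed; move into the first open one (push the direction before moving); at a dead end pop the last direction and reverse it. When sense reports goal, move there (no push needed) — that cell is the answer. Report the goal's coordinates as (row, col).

% 1. maze.sense(west) ~> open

% 2. stack.push(west) ~> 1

% 3. maze.move(west) ~> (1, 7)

% 4. maze.sense(west) ~> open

% 5. stack.push(west) ~> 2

% 6. maze.move(west) ~> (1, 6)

% 7. maze.sense(west) ~> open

% 8. stack.push(west) ~> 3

% 9. maze.move(west) ~> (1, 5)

% 10. maze.sense(west) ~> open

% 11. stack.push(west) ~> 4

% 12. maze.move(west) ~> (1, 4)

% 13. maze.sense(west) ~> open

% 14. stack.push(west) ~> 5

% 15. maze.move(west) ~> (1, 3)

% 16. maze.sense(west) ~> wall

% 17. maze.sense(south) ~> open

% 18. stack.push(south) ~> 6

% 19. maze.move(south) ~> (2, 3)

% 20. maze.sense(west) ~> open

% 21. stack.push(west) ~> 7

% 22. maze.move(west) ~> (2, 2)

% 23. maze.sense(west) ~> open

% 24. stack.push(west) ~> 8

% 25. maze.move(west) ~> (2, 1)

% 26. maze.sense(west) ~> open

% 27. stack.push(west) ~> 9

% 28. maze.move(west) ~> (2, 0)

% 29. maze.sense(south) ~> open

% 30. stack.push(south) ~> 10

% 31. maze.move(south) ~> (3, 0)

% 32. maze.sense(east) ~> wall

% 33. maze.sense(south) ~> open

% 34. stack.push(south) ~> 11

% 35. maze.move(south) ~> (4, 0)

% 36. maze.sense(east) ~> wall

% 37. maze.sense(south) ~> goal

% 38. maze.move(south) ~> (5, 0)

Answer: (5, 0)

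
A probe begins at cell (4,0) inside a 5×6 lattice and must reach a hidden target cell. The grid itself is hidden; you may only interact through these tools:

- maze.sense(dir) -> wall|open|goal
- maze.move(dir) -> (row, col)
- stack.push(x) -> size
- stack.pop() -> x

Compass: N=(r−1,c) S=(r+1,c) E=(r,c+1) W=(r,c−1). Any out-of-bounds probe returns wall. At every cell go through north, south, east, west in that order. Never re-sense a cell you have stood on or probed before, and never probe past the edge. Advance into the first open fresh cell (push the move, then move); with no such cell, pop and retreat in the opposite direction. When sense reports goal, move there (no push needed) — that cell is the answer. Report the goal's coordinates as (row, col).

[in] sense dir→north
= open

[in] push x→north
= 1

[in] move dir→north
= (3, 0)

[in] sense dir→north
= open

[in] push x→north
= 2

[in] move dir→north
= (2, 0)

[in] sense dir→north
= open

[in] push x→north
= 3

[in] move dir→north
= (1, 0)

[in] sense dir→north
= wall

[in] sense dir→east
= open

[in] push x→east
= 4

[in] move dir→east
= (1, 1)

[in] sense dir→north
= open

[in] push x→north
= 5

[in] move dir→north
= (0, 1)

[in] sense dir→east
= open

[in] push x→east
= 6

[in] move dir→east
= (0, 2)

[in] sense dir→south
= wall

[in] sense dir→east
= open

[in] push x→east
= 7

[in] move dir→east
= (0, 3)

[in] sense dir→south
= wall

[in] sense dir→east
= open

[in] push x→east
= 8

[in] move dir→east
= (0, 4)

[in] sense dir→south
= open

[in] push x→south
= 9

[in] move dir→south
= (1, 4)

[in] sense dir→south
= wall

[in] sense dir→east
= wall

[in] pop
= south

[in] move dir→north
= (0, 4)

[in] sense dir→east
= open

[in] push x→east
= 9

[in] move dir→east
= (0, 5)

[in] pop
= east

[in] move dir→west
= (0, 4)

[in] pop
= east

[in] move dir→west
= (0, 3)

[in] pop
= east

[in] move dir→west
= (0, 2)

[in] pop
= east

[in] move dir→west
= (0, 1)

[in] pop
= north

[in] move dir→south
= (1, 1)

[in] sense dir→south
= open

[in] push x→south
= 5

[in] move dir→south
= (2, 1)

[in] sense dir→south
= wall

[in] sense dir→east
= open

[in] push x→east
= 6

[in] move dir→east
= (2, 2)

[in] sense dir→south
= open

[in] push x→south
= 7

[in] move dir→south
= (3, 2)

[in] sense dir→south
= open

[in] push x→south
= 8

[in] move dir→south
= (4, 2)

[in] sense dir→east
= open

[in] push x→east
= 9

[in] move dir→east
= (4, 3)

[in] sense dir→north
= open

[in] push x→north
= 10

[in] move dir→north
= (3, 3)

[in] sense dir→north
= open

[in] push x→north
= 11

[in] move dir→north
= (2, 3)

[in] pop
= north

[in] move dir→south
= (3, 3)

[in] sense dir→east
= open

[in] push x→east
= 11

[in] move dir→east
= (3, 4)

[in] sense dir→south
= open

[in] push x→south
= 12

[in] move dir→south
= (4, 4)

[in] sense dir→east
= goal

[in] move dir→east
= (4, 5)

Answer: (4, 5)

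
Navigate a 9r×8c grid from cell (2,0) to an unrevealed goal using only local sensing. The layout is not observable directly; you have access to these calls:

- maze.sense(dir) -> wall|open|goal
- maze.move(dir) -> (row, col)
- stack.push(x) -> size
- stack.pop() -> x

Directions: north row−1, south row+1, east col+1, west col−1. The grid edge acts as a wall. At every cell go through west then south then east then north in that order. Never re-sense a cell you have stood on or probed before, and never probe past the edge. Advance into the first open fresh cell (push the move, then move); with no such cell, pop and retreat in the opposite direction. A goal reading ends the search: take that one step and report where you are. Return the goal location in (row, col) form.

Do: sense[dir=south]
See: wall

Do: sense[dir=east]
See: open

Do: push[x=east]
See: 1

Do: move[dir=east]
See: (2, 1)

Do: sense[dir=south]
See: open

Do: push[x=south]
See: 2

Do: move[dir=south]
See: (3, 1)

Do: sense[dir=south]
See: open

Do: push[x=south]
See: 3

Do: move[dir=south]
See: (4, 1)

Do: sense[dir=west]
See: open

Do: push[x=west]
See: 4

Do: move[dir=west]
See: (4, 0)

Do: sense[dir=south]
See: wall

Do: pop[]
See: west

Do: move[dir=east]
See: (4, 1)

Do: sense[dir=south]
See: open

Do: push[x=south]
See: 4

Do: move[dir=south]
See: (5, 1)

Do: sense[dir=south]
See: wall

Do: sense[dir=east]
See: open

Do: push[x=east]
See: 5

Do: move[dir=east]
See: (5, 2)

Do: sense[dir=south]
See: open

Do: push[x=south]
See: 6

Do: move[dir=south]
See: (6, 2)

Do: sense[dir=south]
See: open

Do: push[x=south]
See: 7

Do: move[dir=south]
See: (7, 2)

Do: sense[dir=west]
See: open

Do: push[x=west]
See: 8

Do: move[dir=west]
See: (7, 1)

Do: sense[dir=west]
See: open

Do: push[x=west]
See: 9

Do: move[dir=west]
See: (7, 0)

Do: sense[dir=south]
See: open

Do: push[x=south]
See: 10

Do: move[dir=south]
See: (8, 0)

Do: sense[dir=east]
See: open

Do: push[x=east]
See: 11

Do: move[dir=east]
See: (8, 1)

Do: sense[dir=east]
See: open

Do: push[x=east]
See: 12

Do: move[dir=east]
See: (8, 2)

Do: sense[dir=east]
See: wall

Do: pop[]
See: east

Do: move[dir=west]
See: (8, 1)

Do: pop[]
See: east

Do: move[dir=west]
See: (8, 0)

Do: pop[]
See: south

Do: move[dir=north]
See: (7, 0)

Do: sense[dir=north]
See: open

Do: push[x=north]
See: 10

Do: move[dir=north]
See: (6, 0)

Do: pop[]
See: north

Do: move[dir=south]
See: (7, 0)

Do: pop[]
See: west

Do: move[dir=east]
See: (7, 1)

Do: pop[]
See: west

Do: move[dir=east]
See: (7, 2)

Do: sense[dir=east]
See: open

Do: push[x=east]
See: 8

Do: move[dir=east]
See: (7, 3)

Do: sense[dir=east]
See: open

Do: push[x=east]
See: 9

Do: move[dir=east]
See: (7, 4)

Do: sense[dir=south]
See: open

Do: push[x=south]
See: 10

Do: move[dir=south]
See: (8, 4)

Do: sense[dir=east]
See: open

Do: push[x=east]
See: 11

Do: move[dir=east]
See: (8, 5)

Do: sense[dir=east]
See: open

Do: push[x=east]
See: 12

Do: move[dir=east]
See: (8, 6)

Do: sense[dir=east]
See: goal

Do: move[dir=east]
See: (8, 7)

Answer: (8, 7)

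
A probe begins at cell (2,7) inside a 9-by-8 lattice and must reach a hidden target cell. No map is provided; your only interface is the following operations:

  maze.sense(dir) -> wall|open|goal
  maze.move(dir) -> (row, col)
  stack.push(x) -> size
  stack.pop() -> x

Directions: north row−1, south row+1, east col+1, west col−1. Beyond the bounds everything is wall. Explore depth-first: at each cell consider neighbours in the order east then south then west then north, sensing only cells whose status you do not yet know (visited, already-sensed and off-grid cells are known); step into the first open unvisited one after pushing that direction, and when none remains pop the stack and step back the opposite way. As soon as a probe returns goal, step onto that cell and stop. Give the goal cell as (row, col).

% 1. maze.sense(dir→south) ~> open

% 2. stack.push(x→south) ~> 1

% 3. maze.move(dir→south) ~> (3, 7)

% 4. maze.sense(dir→south) ~> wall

% 5. maze.sense(dir→west) ~> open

% 6. stack.push(x→west) ~> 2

% 7. maze.move(dir→west) ~> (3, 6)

% 8. maze.sense(dir→south) ~> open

% 9. stack.push(x→south) ~> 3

% 10. maze.move(dir→south) ~> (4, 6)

% 11. maze.sense(dir→south) ~> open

% 12. stack.push(x→south) ~> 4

% 13. maze.move(dir→south) ~> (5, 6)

% 14. maze.sense(dir→east) ~> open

% 15. stack.push(x→east) ~> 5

% 16. maze.move(dir→east) ~> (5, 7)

% 17. maze.sense(dir→south) ~> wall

% 18. stack.pop() ~> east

% 19. maze.move(dir→west) ~> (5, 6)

% 20. maze.sense(dir→south) ~> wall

% 21. maze.sense(dir→west) ~> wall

% 22. stack.pop() ~> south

% 23. maze.move(dir→north) ~> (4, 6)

% 24. maze.sense(dir→west) ~> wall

% 25. stack.pop() ~> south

% 26. maze.move(dir→north) ~> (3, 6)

% 27. maze.sense(dir→west) ~> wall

% 28. maze.sense(dir→north) ~> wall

% 29. stack.pop() ~> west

% 30. maze.move(dir→east) ~> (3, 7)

% 31. stack.pop() ~> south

% 32. maze.move(dir→north) ~> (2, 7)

% 33. maze.sense(dir→north) ~> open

% 34. stack.push(x→north) ~> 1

% 35. maze.move(dir→north) ~> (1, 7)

% 36. maze.sense(dir→west) ~> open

% 37. stack.push(x→west) ~> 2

% 38. maze.move(dir→west) ~> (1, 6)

% 39. maze.sense(dir→west) ~> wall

% 40. maze.sense(dir→north) ~> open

% 41. stack.push(x→north) ~> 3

% 42. maze.move(dir→north) ~> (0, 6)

% 43. maze.sense(dir→east) ~> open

% 44. stack.push(x→east) ~> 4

% 45. maze.move(dir→east) ~> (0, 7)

% 46. stack.pop() ~> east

% 47. maze.move(dir→west) ~> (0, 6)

% 48. maze.sense(dir→west) ~> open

% 49. stack.push(x→west) ~> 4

% 50. maze.move(dir→west) ~> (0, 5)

% 51. maze.sense(dir→west) ~> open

% 52. stack.push(x→west) ~> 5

% 53. maze.move(dir→west) ~> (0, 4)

% 54. maze.sense(dir→south) ~> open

% 55. stack.push(x→south) ~> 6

% 56. maze.move(dir→south) ~> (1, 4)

% 57. maze.sense(dir→south) ~> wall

% 58. maze.sense(dir→west) ~> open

% 59. stack.push(x→west) ~> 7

% 60. maze.move(dir→west) ~> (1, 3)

% 61. maze.sense(dir→south) ~> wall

% 62. maze.sense(dir→west) ~> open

% 63. stack.push(x→west) ~> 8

% 64. maze.move(dir→west) ~> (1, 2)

% 65. maze.sense(dir→south) ~> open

% 66. stack.push(x→south) ~> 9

% 67. maze.move(dir→south) ~> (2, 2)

% 68. maze.sense(dir→south) ~> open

% 69. stack.push(x→south) ~> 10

% 70. maze.move(dir→south) ~> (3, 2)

% 71. maze.sense(dir→east) ~> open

% 72. stack.push(x→east) ~> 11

% 73. maze.move(dir→east) ~> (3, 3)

% 74. maze.sense(dir→east) ~> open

% 75. stack.push(x→east) ~> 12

% 76. maze.move(dir→east) ~> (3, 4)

% 77. maze.sense(dir→south) ~> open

% 78. stack.push(x→south) ~> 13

% 79. maze.move(dir→south) ~> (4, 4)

% 80. maze.sense(dir→south) ~> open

% 81. stack.push(x→south) ~> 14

% 82. maze.move(dir→south) ~> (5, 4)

% 83. maze.sense(dir→south) ~> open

% 84. stack.push(x→south) ~> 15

% 85. maze.move(dir→south) ~> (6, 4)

% 86. maze.sense(dir→east) ~> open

% 87. stack.push(x→east) ~> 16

% 88. maze.move(dir→east) ~> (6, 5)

% 89. maze.sense(dir→south) ~> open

% 90. stack.push(x→south) ~> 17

% 91. maze.move(dir→south) ~> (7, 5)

% 92. maze.sense(dir→east) ~> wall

% 93. maze.sense(dir→south) ~> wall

% 94. maze.sense(dir→west) ~> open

% 95. stack.push(x→west) ~> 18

% 96. maze.move(dir→west) ~> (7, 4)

% 97. maze.sense(dir→south) ~> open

% 98. stack.push(x→south) ~> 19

% 99. maze.move(dir→south) ~> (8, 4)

% 100. maze.sense(dir→west) ~> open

% 101. stack.push(x→west) ~> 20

% 102. maze.move(dir→west) ~> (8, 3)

% 103. maze.sense(dir→west) ~> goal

% 104. maze.move(dir→west) ~> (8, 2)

Answer: (8, 2)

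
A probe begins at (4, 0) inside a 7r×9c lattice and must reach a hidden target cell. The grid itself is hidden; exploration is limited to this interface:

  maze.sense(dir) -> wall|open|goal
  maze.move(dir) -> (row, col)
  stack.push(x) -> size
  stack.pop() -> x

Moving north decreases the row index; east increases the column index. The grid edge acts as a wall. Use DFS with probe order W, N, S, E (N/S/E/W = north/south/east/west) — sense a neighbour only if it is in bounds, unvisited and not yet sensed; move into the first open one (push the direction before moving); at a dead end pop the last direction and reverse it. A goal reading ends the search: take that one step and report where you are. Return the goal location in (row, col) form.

CALL sense[dir=north]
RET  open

CALL push[x=north]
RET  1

CALL move[dir=north]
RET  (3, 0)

CALL sense[dir=north]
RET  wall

CALL sense[dir=east]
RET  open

CALL push[x=east]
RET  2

CALL move[dir=east]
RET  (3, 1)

CALL sense[dir=north]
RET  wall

CALL sense[dir=south]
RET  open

CALL push[x=south]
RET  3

CALL move[dir=south]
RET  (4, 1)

CALL sense[dir=south]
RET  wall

CALL sense[dir=east]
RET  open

CALL push[x=east]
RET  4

CALL move[dir=east]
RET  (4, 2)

CALL sense[dir=north]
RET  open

CALL push[x=north]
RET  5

CALL move[dir=north]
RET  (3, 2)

CALL sense[dir=north]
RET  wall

CALL sense[dir=east]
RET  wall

CALL pop[]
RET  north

CALL move[dir=south]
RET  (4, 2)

CALL sense[dir=south]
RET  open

CALL push[x=south]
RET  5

CALL move[dir=south]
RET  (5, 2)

CALL sense[dir=south]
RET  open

CALL push[x=south]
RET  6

CALL move[dir=south]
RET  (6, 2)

CALL sense[dir=west]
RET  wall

CALL sense[dir=east]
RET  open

CALL push[x=east]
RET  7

CALL move[dir=east]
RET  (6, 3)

CALL sense[dir=north]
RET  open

CALL push[x=north]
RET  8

CALL move[dir=north]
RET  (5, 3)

CALL sense[dir=north]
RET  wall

CALL sense[dir=east]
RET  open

CALL push[x=east]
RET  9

CALL move[dir=east]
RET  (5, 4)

CALL sense[dir=north]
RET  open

CALL push[x=north]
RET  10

CALL move[dir=north]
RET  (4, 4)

CALL sense[dir=north]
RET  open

CALL push[x=north]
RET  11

CALL move[dir=north]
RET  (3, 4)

CALL sense[dir=north]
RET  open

CALL push[x=north]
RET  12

CALL move[dir=north]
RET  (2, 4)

CALL sense[dir=west]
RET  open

CALL push[x=west]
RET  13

CALL move[dir=west]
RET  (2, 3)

CALL sense[dir=north]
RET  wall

CALL pop[]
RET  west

CALL move[dir=east]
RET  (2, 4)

CALL sense[dir=north]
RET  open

CALL push[x=north]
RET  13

CALL move[dir=north]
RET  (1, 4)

CALL sense[dir=north]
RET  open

CALL push[x=north]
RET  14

CALL move[dir=north]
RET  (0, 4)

CALL sense[dir=west]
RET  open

CALL push[x=west]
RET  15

CALL move[dir=west]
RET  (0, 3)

CALL sense[dir=west]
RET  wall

CALL pop[]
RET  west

CALL move[dir=east]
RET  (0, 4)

CALL sense[dir=east]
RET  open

CALL push[x=east]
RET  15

CALL move[dir=east]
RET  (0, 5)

CALL sense[dir=south]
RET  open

CALL push[x=south]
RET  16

CALL move[dir=south]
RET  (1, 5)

CALL sense[dir=south]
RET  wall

CALL sense[dir=east]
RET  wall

CALL pop[]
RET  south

CALL move[dir=north]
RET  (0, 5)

CALL sense[dir=east]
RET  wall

CALL pop[]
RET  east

CALL move[dir=west]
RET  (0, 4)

CALL pop[]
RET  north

CALL move[dir=south]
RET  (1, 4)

CALL pop[]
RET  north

CALL move[dir=south]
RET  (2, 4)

CALL pop[]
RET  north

CALL move[dir=south]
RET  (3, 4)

CALL sense[dir=east]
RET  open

CALL push[x=east]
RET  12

CALL move[dir=east]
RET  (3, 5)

CALL sense[dir=south]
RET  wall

CALL sense[dir=east]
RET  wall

CALL pop[]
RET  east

CALL move[dir=west]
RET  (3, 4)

CALL pop[]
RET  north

CALL move[dir=south]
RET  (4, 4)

CALL pop[]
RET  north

CALL move[dir=south]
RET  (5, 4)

CALL sense[dir=south]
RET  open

CALL push[x=south]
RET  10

CALL move[dir=south]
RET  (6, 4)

CALL sense[dir=east]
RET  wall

CALL pop[]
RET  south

CALL move[dir=north]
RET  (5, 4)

CALL sense[dir=east]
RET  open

CALL push[x=east]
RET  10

CALL move[dir=east]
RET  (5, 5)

CALL sense[dir=east]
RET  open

CALL push[x=east]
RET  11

CALL move[dir=east]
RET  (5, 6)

CALL sense[dir=north]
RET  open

CALL push[x=north]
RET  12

CALL move[dir=north]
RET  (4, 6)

CALL sense[dir=east]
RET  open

CALL push[x=east]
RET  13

CALL move[dir=east]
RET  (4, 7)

CALL sense[dir=north]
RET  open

CALL push[x=north]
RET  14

CALL move[dir=north]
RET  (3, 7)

CALL sense[dir=north]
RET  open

CALL push[x=north]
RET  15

CALL move[dir=north]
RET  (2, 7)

CALL sense[dir=west]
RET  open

CALL push[x=west]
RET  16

CALL move[dir=west]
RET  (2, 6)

CALL pop[]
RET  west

CALL move[dir=east]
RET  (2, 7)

CALL sense[dir=north]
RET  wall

CALL sense[dir=east]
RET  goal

CALL move[dir=east]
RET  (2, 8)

Answer: (2, 8)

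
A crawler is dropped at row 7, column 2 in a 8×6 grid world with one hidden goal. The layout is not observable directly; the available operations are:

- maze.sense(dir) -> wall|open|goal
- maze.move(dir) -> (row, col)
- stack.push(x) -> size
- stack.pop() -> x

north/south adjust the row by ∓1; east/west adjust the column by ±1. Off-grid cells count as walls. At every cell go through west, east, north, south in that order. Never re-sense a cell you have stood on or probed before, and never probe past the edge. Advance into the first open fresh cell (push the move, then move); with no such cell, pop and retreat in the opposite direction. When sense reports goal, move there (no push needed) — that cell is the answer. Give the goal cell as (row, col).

I run maze.sense using dir→west, : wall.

I invoke maze.sense using dir→east, and see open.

Now I run stack.push using x→east, — result: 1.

I use maze.move using dir→east, : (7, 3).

I call maze.sense using dir→east, which returns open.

Now I run stack.push using x→east, yielding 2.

I try maze.move using dir→east, and see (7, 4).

I try maze.sense using dir→east, and see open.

Calling stack.push using x→east, which returns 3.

I run maze.move using dir→east, giving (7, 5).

I call maze.sense using dir→north, which returns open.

Using stack.push using x→north, giving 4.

Using maze.move using dir→north, — result: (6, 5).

I run maze.sense using dir→west, yielding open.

Calling stack.push using x→west, and observe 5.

I call maze.move using dir→west, → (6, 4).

I try maze.sense using dir→west, : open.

I run stack.push using x→west, : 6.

Now I run maze.move using dir→west, : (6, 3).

Using maze.sense using dir→west, : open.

Then stack.push using x→west, giving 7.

I try maze.move using dir→west, and get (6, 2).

Calling maze.sense using dir→west, : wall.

I use maze.sense using dir→north, and see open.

Then stack.push using x→north, — result: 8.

I invoke maze.move using dir→north, → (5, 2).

Using maze.sense using dir→west, giving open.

Now I run stack.push using x→west, and observe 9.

Invoking maze.move using dir→west, which returns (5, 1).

Next I call maze.sense using dir→west, and see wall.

Now I run maze.sense using dir→north, and observe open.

Using stack.push using x→north, → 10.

Now I run maze.move using dir→north, yielding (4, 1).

Calling maze.sense using dir→west, which returns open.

Now I run stack.push using x→west, yielding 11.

Invoking maze.move using dir→west, : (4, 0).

I run maze.sense using dir→north, giving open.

I invoke stack.push using x→north, and see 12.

Next I call maze.move using dir→north, and observe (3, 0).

Calling maze.sense using dir→east, which returns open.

Next I call stack.push using x→east, and observe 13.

Next I call maze.move using dir→east, : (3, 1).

Using maze.sense using dir→east, giving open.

Next I call stack.push using x→east, and observe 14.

Calling maze.move using dir→east, and see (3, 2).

I use maze.sense using dir→east, → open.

I try stack.push using x→east, and see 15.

I use maze.move using dir→east, → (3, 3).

Then maze.sense using dir→east, giving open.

I try stack.push using x→east, and get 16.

Now I run maze.move using dir→east, giving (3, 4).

I invoke maze.sense using dir→east, and get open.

Using stack.push using x→east, → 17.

I run maze.move using dir→east, and see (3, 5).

I invoke maze.sense using dir→north, and observe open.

I run stack.push using x→north, → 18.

I try maze.move using dir→north, — result: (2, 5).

I try maze.sense using dir→west, and see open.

Next I call stack.push using x→west, and see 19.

I run maze.move using dir→west, yielding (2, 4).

Using maze.sense using dir→west, — result: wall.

Now I run maze.sense using dir→north, → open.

I try stack.push using x→north, and observe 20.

Invoking maze.move using dir→north, — result: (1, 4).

Invoking maze.sense using dir→west, which returns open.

Invoking stack.push using x→west, — result: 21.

Next I call maze.move using dir→west, yielding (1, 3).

Next I call maze.sense using dir→west, : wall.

Using maze.sense using dir→north, which returns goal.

I run maze.move using dir→north, : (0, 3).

Answer: (0, 3)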